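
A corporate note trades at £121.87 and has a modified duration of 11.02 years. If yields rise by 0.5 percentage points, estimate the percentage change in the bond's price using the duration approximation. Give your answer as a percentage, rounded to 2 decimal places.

Duration approximation: ΔP/P ≈ -D_mod · Δy = -11.02 × (+0.005) = -0.055100.
As a percentage: -5.5100%.

-5.51%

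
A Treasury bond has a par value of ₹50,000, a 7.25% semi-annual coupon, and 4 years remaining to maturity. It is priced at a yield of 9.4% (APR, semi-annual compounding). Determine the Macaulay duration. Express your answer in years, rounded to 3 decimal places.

Periodic yield y = 0.047. Discount each cash flow and weight by its period:
  t   CF        PV=CF/(1+0.047)^t    t·PV
  1     1,812.50     1,731.1366     1,731.1366
  2     1,812.50     1,653.4256     3,306.8512
  3     1,812.50     1,579.2030     4,737.6091
  4     1,812.50     1,508.3124     6,033.2494
  5     1,812.50     1,440.6040     7,203.0198
  6     1,812.50     1,375.9350     8,255.6101
  7     1,812.50     1,314.1691     9,199.1835
  8    51,812.50    35,880.7155   287,045.7238
  Σ                 46,483.5011   327,512.3836
Price P = Σ PV = 46,483.5011.
Macaulay duration = Σ(t·PV) / P = 327,512.3836 / 46,483.5011 = 7.04578 half-year periods.
In years: 7.04578 / 2 = 3.52289 years.

3.523 years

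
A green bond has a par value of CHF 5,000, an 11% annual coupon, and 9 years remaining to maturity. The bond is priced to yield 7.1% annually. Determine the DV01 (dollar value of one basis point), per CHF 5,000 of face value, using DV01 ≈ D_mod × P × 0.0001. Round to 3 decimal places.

Periodic yield y = 0.071.
  t   CF        PV=CF/(1+0.071)^t    t·PV
  1       550.00       513.5387       513.5387
  2       550.00       479.4946       958.9893
  3       550.00       447.7074     1,343.1222
  4       550.00       418.0275     1,672.1098
  5       550.00       390.3151     1,951.5754
  6       550.00       364.4399     2,186.6391
  7       550.00       340.2800     2,381.9598
  8       550.00       317.7217     2,541.7739
  9     5,550.00     2,993.5585    26,942.0263
  Σ                  6,265.0834    40,491.7345
P = 6,265.0834; D_Mac = 6.46308 yrs; D_mod = 6.03462 yrs.
DV01 ≈ 6.03462 × 6,265.0834 × 0.0001 = 3.780741.

CHF 3.781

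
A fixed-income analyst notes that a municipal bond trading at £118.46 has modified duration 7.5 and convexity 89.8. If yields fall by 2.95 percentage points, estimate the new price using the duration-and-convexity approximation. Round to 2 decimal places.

Duration effect: -D_mod·Δy = -7.5 × (-0.0295) = +0.221250
Convexity effect: ½·C·(Δy)² = 0.5 × 89.8 × (-0.0295)² = +0.039074225
ΔP/P ≈ +0.221250 + 0.039074225 = +0.260324225
New price ≈ 118.46 × (1 + 0.260324225) = 149.2980076935.

£149.30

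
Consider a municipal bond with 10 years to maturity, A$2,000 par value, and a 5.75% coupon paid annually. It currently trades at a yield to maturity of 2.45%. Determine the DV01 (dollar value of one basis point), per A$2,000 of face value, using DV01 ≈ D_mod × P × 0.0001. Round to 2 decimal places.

Periodic yield y = 0.0245.
  t   CF        PV=CF/(1+0.0245)^t    t·PV
  1       115.00       112.2499       112.2499
  2       115.00       109.5655       219.1310
  3       115.00       106.9454       320.8361
  4       115.00       104.3879       417.5514
  5       115.00       101.8915       509.4576
  6       115.00        99.4549       596.7292
  7       115.00        97.0765       679.5355
  8       115.00        94.7550       758.0400
  9       115.00        92.4890       832.4012
  10    2,115.00     1,660.3160    16,603.1597
  Σ                  2,579.1315    21,049.0916
P = 2,579.1315; D_Mac = 8.16131 yrs; D_mod = 7.96614 yrs.
DV01 ≈ 7.96614 × 2,579.1315 × 0.0001 = 2.054572.

A$2.05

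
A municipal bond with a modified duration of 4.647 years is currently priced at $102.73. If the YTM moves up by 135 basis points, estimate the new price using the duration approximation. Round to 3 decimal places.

Duration approximation: ΔP/P ≈ -D_mod · Δy = -4.647 × (+0.0135) = -0.0627345.
New price ≈ 102.73 × (1 - 0.0627345) = 96.285284815.

$96.285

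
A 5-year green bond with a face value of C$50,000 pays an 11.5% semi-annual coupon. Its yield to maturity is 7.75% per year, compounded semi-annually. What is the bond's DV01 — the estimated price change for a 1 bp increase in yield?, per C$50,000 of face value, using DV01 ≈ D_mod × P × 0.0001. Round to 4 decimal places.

Periodic yield y = 0.03875.
  t   CF        PV=CF/(1+0.03875)^t    t·PV
  1     2,875.00     2,767.7497     2,767.7497
  2     2,875.00     2,664.5003     5,329.0006
  3     2,875.00     2,565.1026     7,695.3078
  4     2,875.00     2,469.4128     9,877.6514
  5     2,875.00     2,377.2927    11,886.4637
  6     2,875.00     2,288.6091    13,731.6548
  7     2,875.00     2,203.2338    15,422.6368
  8     2,875.00     2,121.0434    16,968.3472
  9     2,875.00     2,041.9190    18,377.2713
  10   52,875.00    36,152.6397   361,526.3966
  Σ                 57,651.5032   463,582.4799
P = 57,651.5032; D_Mac = 8.04112 half-year periods = 4.02056 yrs; D_mod = 3.87057 yrs.
DV01 ≈ 3.87057 × 57,651.5032 × 0.0001 = 22.314439.

C$22.3144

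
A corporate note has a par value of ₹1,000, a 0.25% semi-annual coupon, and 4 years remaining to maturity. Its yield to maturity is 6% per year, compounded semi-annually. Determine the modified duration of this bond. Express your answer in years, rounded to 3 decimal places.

3.864 years

Periodic yield y = 0.03. First find Macaulay duration:
  t   CF        PV=CF/(1+0.03)^t    t·PV
  1         1.25         1.2136         1.2136
  2         1.25         1.1782         2.3565
  3         1.25         1.1439         3.4318
  4         1.25         1.1106         4.4424
  5         1.25         1.0783         5.3913
  6         1.25         1.0469         6.2811
  7         1.25         1.0164         7.1146
  8     1,001.25       790.3960     6,323.1680
  Σ                    798.1838     6,353.3993
P = 798.1838; Macaulay duration = 6,353.3993 / 798.1838 = 7.95982 half-year periods = 3.97991 years.
Modified duration = D_Mac / (1 + y) = 3.97991 / 1.03 = 3.86399 years.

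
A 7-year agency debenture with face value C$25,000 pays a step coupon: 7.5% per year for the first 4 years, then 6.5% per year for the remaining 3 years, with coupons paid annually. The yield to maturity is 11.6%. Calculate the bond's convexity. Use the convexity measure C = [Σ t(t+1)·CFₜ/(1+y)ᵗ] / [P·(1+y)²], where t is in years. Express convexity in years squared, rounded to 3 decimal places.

32.638

With y = 0.116:
  t   CF        PV=CF/(1+0.116)^t    t·PV        t(t+1)·PV
  1     1,875.00     1,680.1075     1,680.1075       3,360.2151
  2     1,875.00     1,505.4727     3,010.9454       9,032.8362
  3     1,875.00     1,348.9899     4,046.9696      16,187.8784
  4     1,875.00     1,208.7723     4,835.0891      24,175.4457
  5     1,625.00       938.7120     4,693.5602      28,161.3615
  6     1,625.00       841.1398     5,046.8390      35,327.8728
  7    26,625.00    12,349.2407    86,444.6846     691,557.4771
  Σ                 19,872.4349   109,758.1955     807,803.0867
P = 19,872.4349.
Convexity = Σ t(t+1)·PV / [P·(1+y)²] = 807,803.0867 / (19,872.4349 × 1.245456) = 32.63819.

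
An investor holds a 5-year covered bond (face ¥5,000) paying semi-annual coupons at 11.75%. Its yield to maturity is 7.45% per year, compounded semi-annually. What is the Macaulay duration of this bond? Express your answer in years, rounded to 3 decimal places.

Periodic yield y = 0.03725. Discount each cash flow and weight by its period:
  t   CF        PV=CF/(1+0.03725)^t    t·PV
  1       293.75       283.2008       283.2008
  2       293.75       273.0304       546.0608
  3       293.75       263.2252       789.6757
  4       293.75       253.7722     1,015.0889
  5       293.75       244.6587     1,223.2935
  6       293.75       235.8724     1,415.2347
  7       293.75       227.4017     1,591.8121
  8       293.75       219.2352     1,753.8818
  9       293.75       211.3620     1,902.2579
  10    5,293.75     3,672.2225    36,722.2255
  Σ                  5,883.9813    47,242.7316
Price P = Σ PV = 5,883.9813.
Macaulay duration = Σ(t·PV) / P = 47,242.7316 / 5,883.9813 = 8.02904 half-year periods.
In years: 8.02904 / 2 = 4.01452 years.

4.015 years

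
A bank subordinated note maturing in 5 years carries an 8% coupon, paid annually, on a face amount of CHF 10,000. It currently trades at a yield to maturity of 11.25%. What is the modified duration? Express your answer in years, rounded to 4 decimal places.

3.8309 years

Periodic yield y = 0.1125. First find Macaulay duration:
  t   CF        PV=CF/(1+0.1125)^t    t·PV
  1       800.00       719.1011       719.1011
  2       800.00       646.3830     1,292.7661
  3       800.00       581.0185     1,743.0554
  4       800.00       522.2638     2,089.0551
  5    10,800.00     6,337.5830    31,687.9148
  Σ                  8,806.3494    37,531.8925
P = 8,806.3494; Macaulay duration = 37,531.8925 / 8,806.3494 = 4.26191 years.
Modified duration = D_Mac / (1 + y) = 4.26191 / 1.1125 = 3.83093 years.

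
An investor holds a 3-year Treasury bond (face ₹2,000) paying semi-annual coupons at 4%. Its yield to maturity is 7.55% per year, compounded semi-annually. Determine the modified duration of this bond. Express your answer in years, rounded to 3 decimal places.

2.744 years

Periodic yield y = 0.03775. First find Macaulay duration:
  t   CF        PV=CF/(1+0.03775)^t    t·PV
  1        40.00        38.5449        38.5449
  2        40.00        37.1428        74.2856
  3        40.00        35.7917       107.3750
  4        40.00        34.4897       137.9587
  5        40.00        33.2350       166.1752
  6     2,040.00     1,633.3292     9,799.9749
  Σ                  1,812.5332    10,324.3143
P = 1,812.5332; Macaulay duration = 10,324.3143 / 1,812.5332 = 5.69607 half-year periods = 2.84803 years.
Modified duration = D_Mac / (1 + y) = 2.84803 / 1.03775 = 2.74443 years.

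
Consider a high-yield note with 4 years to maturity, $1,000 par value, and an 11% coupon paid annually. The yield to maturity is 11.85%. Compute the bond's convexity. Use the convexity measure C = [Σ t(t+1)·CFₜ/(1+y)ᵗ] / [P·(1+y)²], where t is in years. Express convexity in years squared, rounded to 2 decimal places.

13.01

With y = 0.1185:
  t   CF        PV=CF/(1+0.1185)^t    t·PV        t(t+1)·PV
  1       110.00        98.3460        98.3460         196.6920
  2       110.00        87.9267       175.8534         527.5601
  3       110.00        78.6113       235.8338         943.3350
  4     1,110.00       709.2168     2,836.8673      14,184.3363
  Σ                    974.1008     3,346.9004      15,851.9235
P = 974.1008.
Convexity = Σ t(t+1)·PV / [P·(1+y)²] = 15,851.9235 / (974.1008 × 1.251042) = 13.00787.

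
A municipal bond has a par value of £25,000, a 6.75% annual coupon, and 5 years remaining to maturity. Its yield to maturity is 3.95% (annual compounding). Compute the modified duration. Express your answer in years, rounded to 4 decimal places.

Periodic yield y = 0.0395. First find Macaulay duration:
  t   CF        PV=CF/(1+0.0395)^t    t·PV
  1     1,687.50     1,623.3766     1,623.3766
  2     1,687.50     1,561.6899     3,123.3797
  3     1,687.50     1,502.3472     4,507.0415
  4     1,687.50     1,445.2594     5,781.0377
  5    26,687.50    21,987.9846   109,939.9230
  Σ                 28,120.6577   124,974.7585
P = 28,120.6577; Macaulay duration = 124,974.7585 / 28,120.6577 = 4.44423 years.
Modified duration = D_Mac / (1 + y) = 4.44423 / 1.0395 = 4.27536 years.

4.2754 years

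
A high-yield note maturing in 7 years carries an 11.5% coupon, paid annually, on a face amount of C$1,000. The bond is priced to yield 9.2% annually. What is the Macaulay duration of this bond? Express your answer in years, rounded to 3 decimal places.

Periodic yield y = 0.092. Discount each cash flow and weight by its year:
  t   CF        PV=CF/(1+0.092)^t    t·PV
  1       115.00       105.3114       105.3114
  2       115.00        96.4390       192.8779
  3       115.00        88.3141       264.9422
  4       115.00        80.8737       323.4948
  5       115.00        74.0602       370.3008
  6       115.00        67.8207       406.9240
  7     1,115.00       602.1662     4,215.1636
  Σ                  1,114.9851     5,879.0147
Price P = Σ PV = 1,114.9851.
Macaulay duration = Σ(t·PV) / P = 5,879.0147 / 1,114.9851 = 5.27273 years.

5.273 years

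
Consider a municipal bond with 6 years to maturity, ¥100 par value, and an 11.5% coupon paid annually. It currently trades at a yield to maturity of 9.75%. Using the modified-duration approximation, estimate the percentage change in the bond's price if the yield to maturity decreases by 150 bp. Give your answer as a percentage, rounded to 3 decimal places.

+6.427%

Periodic yield y = 0.0975. Modified duration first:
  t   CF        PV=CF/(1+0.0975)^t    t·PV
  1        11.50        10.4784        10.4784
  2        11.50         9.5475        19.0950
  3        11.50         8.6993        26.0979
  4        11.50         7.9265        31.7059
  5        11.50         7.2223        36.1115
  6       111.50        63.8040       382.8238
  Σ                    107.6779       506.3124
P = 107.6779; D_Mac = 4.70210 yrs; D_mod = 4.70210/(1+0.0975) = 4.28438 yrs.
ΔP/P ≈ -D_mod · Δy = -4.28438 × (-0.015) = +0.064266 = +6.4266%.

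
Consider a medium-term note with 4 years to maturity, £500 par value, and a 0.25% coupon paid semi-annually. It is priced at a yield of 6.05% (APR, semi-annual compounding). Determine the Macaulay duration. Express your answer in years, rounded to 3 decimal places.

Periodic yield y = 0.03025. Discount each cash flow and weight by its period:
  t   CF        PV=CF/(1+0.03025)^t    t·PV
  1        0.625         0.6066         0.6066
  2        0.625         0.5888         1.1777
  3        0.625         0.5715         1.7146
  4        0.625         0.5548         2.2191
  5        0.625         0.5385         2.6924
  6        0.625         0.5227         3.1360
  7        0.625         0.5073         3.5512
  8      500.625       394.4315     3,155.4517
  Σ                    398.3217     3,170.5493
Price P = Σ PV = 398.3217.
Macaulay duration = Σ(t·PV) / P = 3,170.5493 / 398.3217 = 7.95977 half-year periods.
In years: 7.95977 / 2 = 3.97989 years.

3.980 years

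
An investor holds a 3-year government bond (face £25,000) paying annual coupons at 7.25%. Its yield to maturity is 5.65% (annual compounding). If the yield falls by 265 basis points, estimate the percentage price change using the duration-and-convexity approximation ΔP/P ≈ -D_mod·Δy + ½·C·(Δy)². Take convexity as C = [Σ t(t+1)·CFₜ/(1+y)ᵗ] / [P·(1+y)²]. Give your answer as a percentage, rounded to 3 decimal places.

+7.384%

With y = 0.0565:
  t   CF        PV=CF/(1+0.0565)^t    t·PV        t(t+1)·PV
  1     1,812.50     1,715.5703     1,715.5703       3,431.1406
  2     1,812.50     1,623.8242     3,247.6484       9,742.9453
  3    26,812.50    22,736.7719    68,210.3158     272,841.2631
  Σ                 26,076.1664    73,173.5345     286,015.3489
P = 26,076.1664; D_Mac = 2.80615 yrs; D_mod = 2.65608 yrs; C = 9.82668.
Duration effect: -2.65608 × (-0.0265) = +0.070386
Convexity effect: 0.5 × 9.82668 × (-0.0265)² = +0.0034504
ΔP/P ≈ +0.070386 + 0.0034504 = +0.073836 = +7.3836%.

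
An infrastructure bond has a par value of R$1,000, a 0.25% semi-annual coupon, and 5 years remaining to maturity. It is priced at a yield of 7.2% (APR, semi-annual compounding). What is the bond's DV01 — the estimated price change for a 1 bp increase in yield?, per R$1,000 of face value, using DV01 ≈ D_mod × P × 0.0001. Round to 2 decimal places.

Periodic yield y = 0.036.
  t   CF        PV=CF/(1+0.036)^t    t·PV
  1         1.25         1.2066         1.2066
  2         1.25         1.1646         2.3293
  3         1.25         1.1242         3.3725
  4         1.25         1.0851         4.3404
  5         1.25         1.0474         5.2370
  6         1.25         1.0110         6.0660
  7         1.25         0.9759         6.8311
  8         1.25         0.9420         7.5357
  9         1.25         0.9092         8.1830
  10    1,001.25       702.9832     7,029.8325
  Σ                    712.4492     7,074.9340
P = 712.4492; D_Mac = 9.93044 half-year periods = 4.96522 yrs; D_mod = 4.79268 yrs.
DV01 ≈ 4.79268 × 712.4492 × 0.0001 = 0.341454.

R$0.34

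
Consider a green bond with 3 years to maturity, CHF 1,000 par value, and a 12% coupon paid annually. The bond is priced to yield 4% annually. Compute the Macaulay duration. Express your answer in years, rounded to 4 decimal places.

Periodic yield y = 0.04. Discount each cash flow and weight by its year:
  t   CF        PV=CF/(1+0.04)^t    t·PV
  1       120.00       115.3846       115.3846
  2       120.00       110.9467       221.8935
  3     1,120.00       995.6759     2,987.0278
  Σ                  1,222.0073     3,324.3059
Price P = Σ PV = 1,222.0073.
Macaulay duration = Σ(t·PV) / P = 3,324.3059 / 1,222.0073 = 2.72037 years.

2.7204 years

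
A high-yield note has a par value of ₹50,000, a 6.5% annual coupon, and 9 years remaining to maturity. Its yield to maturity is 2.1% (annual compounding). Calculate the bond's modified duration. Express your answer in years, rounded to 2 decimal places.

7.24 years

Periodic yield y = 0.021. First find Macaulay duration:
  t   CF        PV=CF/(1+0.021)^t    t·PV
  1     3,250.00     3,183.1538     3,183.1538
  2     3,250.00     3,117.6824     6,235.3649
  3     3,250.00     3,053.5577     9,160.6732
  4     3,250.00     2,990.7519    11,963.0077
  5     3,250.00     2,929.2379    14,646.1897
  6     3,250.00     2,868.9892    17,213.9350
  7     3,250.00     2,809.9796    19,669.8572
  8     3,250.00     2,752.1837    22,017.4699
  9    53,250.00    44,165.9863   397,493.8766
  Σ                 67,871.5226   501,583.5280
P = 67,871.5226; Macaulay duration = 501,583.5280 / 67,871.5226 = 7.39019 years.
Modified duration = D_Mac / (1 + y) = 7.39019 / 1.021 = 7.23819 years.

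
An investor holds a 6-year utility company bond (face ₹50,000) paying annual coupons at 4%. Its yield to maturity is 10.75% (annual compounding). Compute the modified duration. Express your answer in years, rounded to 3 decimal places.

4.814 years

Periodic yield y = 0.1075. First find Macaulay duration:
  t   CF        PV=CF/(1+0.1075)^t    t·PV
  1     2,000.00     1,805.8691     1,805.8691
  2     2,000.00     1,630.5816     3,261.1631
  3     2,000.00     1,472.3084     4,416.9252
  4     2,000.00     1,329.3981     5,317.5924
  5     2,000.00     1,200.3595     6,001.7973
  6    52,000.00    28,179.9965   169,079.9788
  Σ                 35,618.5131   189,883.3259
P = 35,618.5131; Macaulay duration = 189,883.3259 / 35,618.5131 = 5.33103 years.
Modified duration = D_Mac / (1 + y) = 5.33103 / 1.1075 = 4.81357 years.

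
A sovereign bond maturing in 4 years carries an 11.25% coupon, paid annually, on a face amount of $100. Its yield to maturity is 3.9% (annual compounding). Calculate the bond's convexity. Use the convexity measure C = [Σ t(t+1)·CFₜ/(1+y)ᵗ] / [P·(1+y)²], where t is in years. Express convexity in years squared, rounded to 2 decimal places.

15.45

With y = 0.039:
  t   CF        PV=CF/(1+0.039)^t    t·PV        t(t+1)·PV
  1        11.25        10.8277        10.8277          21.6554
  2        11.25        10.4213        20.8426          62.5277
  3        11.25        10.0301        30.0903         120.3614
  4       111.25        95.4636       381.8544       1,909.2721
  Σ                    126.7427       443.6151       2,113.8166
P = 126.7427.
Convexity = Σ t(t+1)·PV / [P·(1+y)²] = 2,113.8166 / (126.7427 × 1.079521) = 15.44946.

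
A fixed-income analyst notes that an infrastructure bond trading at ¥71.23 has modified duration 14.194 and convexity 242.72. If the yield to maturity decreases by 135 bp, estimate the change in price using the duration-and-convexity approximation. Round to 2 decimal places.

Duration effect: -D_mod·Δy = -14.194 × (-0.0135) = +0.191619
Convexity effect: ½·C·(Δy)² = 0.5 × 242.72 × (-0.0135)² = +0.02211786
ΔP/P ≈ +0.191619 + 0.02211786 = +0.21373686
ΔP ≈ 71.23 × (+0.21373686) = +15.2244765378.

+¥15.22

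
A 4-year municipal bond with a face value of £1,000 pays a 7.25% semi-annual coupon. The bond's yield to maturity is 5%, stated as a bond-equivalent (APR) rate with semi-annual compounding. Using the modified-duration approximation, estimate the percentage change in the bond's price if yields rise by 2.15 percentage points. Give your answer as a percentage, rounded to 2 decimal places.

Periodic yield y = 0.025. Modified duration first:
  t   CF        PV=CF/(1+0.025)^t    t·PV
  1        36.25        35.3659        35.3659
  2        36.25        34.5033        69.0065
  3        36.25        33.6617       100.9852
  4        36.25        32.8407       131.3628
  5        36.25        32.0397       160.1986
  6        36.25        31.2583       187.5496
  7        36.25        30.4959       213.4711
  8     1,036.25       850.4986     6,803.9891
  Σ                  1,080.6640     7,701.9287
P = 1,080.6640; D_Mac = 7.12703 half-year periods = 3.56352 yrs; D_mod = 3.56352/(1+0.025) = 3.47660 yrs.
ΔP/P ≈ -D_mod · Δy = -3.47660 × (+0.0215) = -0.074747 = -7.4747%.

-7.47%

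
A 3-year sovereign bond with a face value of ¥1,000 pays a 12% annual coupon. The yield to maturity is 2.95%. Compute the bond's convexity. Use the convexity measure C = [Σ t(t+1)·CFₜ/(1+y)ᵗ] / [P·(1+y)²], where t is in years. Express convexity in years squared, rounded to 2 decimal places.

With y = 0.0295:
  t   CF        PV=CF/(1+0.0295)^t    t·PV        t(t+1)·PV
  1       120.00       116.5614       116.5614         233.1229
  2       120.00       113.2214       226.4428         679.3284
  3     1,120.00     1,026.4528     3,079.3583      12,317.4332
  Σ                  1,256.2356     3,422.3626      13,229.8845
P = 1,256.2356.
Convexity = Σ t(t+1)·PV / [P·(1+y)²] = 13,229.8845 / (1,256.2356 × 1.059870) = 9.93647.

9.94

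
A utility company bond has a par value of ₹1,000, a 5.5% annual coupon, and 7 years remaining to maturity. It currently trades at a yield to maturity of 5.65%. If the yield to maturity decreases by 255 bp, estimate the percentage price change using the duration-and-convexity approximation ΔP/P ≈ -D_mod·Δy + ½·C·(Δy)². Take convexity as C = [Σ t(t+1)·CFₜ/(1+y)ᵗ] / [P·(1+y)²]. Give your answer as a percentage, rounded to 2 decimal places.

+15.78%

With y = 0.0565:
  t   CF        PV=CF/(1+0.0565)^t    t·PV        t(t+1)·PV
  1        55.00        52.0587        52.0587         104.1174
  2        55.00        49.2747        98.5493         295.6480
  3        55.00        46.6395       139.9186         559.6744
  4        55.00        44.1453       176.5813         882.9064
  5        55.00        41.7845       208.9225       1,253.5349
  6        55.00        39.5499       237.2996       1,661.0969
  7     1,055.00       718.0686     5,026.4804      40,211.8429
  Σ                    991.5213     5,939.8103      44,968.8209
P = 991.5213; D_Mac = 5.99060 yrs; D_mod = 5.67023 yrs; C = 40.63221.
Duration effect: -5.67023 × (-0.0255) = +0.144591
Convexity effect: 0.5 × 40.63221 × (-0.0255)² = +0.0132105
ΔP/P ≈ +0.144591 + 0.0132105 = +0.157802 = +15.7802%.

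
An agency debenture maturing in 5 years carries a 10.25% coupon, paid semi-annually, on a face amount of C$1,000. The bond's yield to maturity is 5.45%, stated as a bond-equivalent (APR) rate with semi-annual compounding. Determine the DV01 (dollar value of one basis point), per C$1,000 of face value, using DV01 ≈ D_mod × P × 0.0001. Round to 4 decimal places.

Periodic yield y = 0.02725.
  t   CF        PV=CF/(1+0.02725)^t    t·PV
  1        51.25        49.8905        49.8905
  2        51.25        48.5670        97.1341
  3        51.25        47.2787       141.8361
  4        51.25        46.0245       184.0981
  5        51.25        44.8036       224.0181
  6        51.25        43.6151       261.6907
  7        51.25        42.4581       297.2069
  8        51.25        41.3318       330.6547
  9        51.25        40.2354       362.1188
  10    1,051.25       803.4235     8,034.2346
  Σ                  1,207.6283     9,982.8824
P = 1,207.6283; D_Mac = 8.26652 half-year periods = 4.13326 yrs; D_mod = 4.02362 yrs.
DV01 ≈ 4.02362 × 1,207.6283 × 0.0001 = 0.485903.

C$0.4859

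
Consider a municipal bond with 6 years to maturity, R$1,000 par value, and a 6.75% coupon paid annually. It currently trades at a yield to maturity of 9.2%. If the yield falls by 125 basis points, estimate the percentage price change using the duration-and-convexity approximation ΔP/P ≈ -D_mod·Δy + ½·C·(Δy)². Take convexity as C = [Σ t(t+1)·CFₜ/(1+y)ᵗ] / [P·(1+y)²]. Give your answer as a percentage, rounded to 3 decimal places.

With y = 0.092:
  t   CF        PV=CF/(1+0.092)^t    t·PV        t(t+1)·PV
  1        67.50        61.8132        61.8132         123.6264
  2        67.50        56.6055       113.2110         339.6329
  3        67.50        51.8365       155.5096         622.0383
  4        67.50        47.4693       189.8774         949.3869
  5        67.50        43.4701       217.3505       1,304.1028
  6     1,067.50       629.5526     3,777.3159      26,441.2111
  Σ                    890.7473     4,515.0774      29,779.9983
P = 890.7473; D_Mac = 5.06886 yrs; D_mod = 4.64182 yrs; C = 28.03657.
Duration effect: -4.64182 × (-0.0125) = +0.058023
Convexity effect: 0.5 × 28.03657 × (-0.0125)² = +0.0021904
ΔP/P ≈ +0.058023 + 0.0021904 = +0.060213 = +6.0213%.

+6.021%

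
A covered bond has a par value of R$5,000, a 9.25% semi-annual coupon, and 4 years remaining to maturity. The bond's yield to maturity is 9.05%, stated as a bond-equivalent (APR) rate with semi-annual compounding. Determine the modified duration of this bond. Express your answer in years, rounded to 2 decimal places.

Periodic yield y = 0.04525. First find Macaulay duration:
  t   CF        PV=CF/(1+0.04525)^t    t·PV
  1       231.25       221.2389       221.2389
  2       231.25       211.6613       423.3225
  3       231.25       202.4982       607.4947
  4       231.25       193.7319       774.9274
  5       231.25       185.3450       926.7250
  6       231.25       177.3212     1,063.9273
  7       231.25       169.6448     1,187.5135
  8     5,231.25     3,671.5045    29,372.0360
  Σ                  5,032.9458    34,577.1853
P = 5,032.9458; Macaulay duration = 34,577.1853 / 5,032.9458 = 6.87017 half-year periods = 3.43508 years.
Modified duration = D_Mac / (1 + y) = 3.43508 / 1.04525 = 3.28638 years.

3.29 years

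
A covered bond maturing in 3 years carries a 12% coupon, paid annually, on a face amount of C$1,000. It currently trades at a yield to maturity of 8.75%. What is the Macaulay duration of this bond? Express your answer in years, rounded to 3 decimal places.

2.702 years

Periodic yield y = 0.0875. Discount each cash flow and weight by its year:
  t   CF        PV=CF/(1+0.0875)^t    t·PV
  1       120.00       110.3448       110.3448
  2       120.00       101.4665       202.9330
  3     1,120.00       870.8237     2,612.4710
  Σ                  1,082.6350     2,925.7489
Price P = Σ PV = 1,082.6350.
Macaulay duration = Σ(t·PV) / P = 2,925.7489 / 1,082.6350 = 2.70243 years.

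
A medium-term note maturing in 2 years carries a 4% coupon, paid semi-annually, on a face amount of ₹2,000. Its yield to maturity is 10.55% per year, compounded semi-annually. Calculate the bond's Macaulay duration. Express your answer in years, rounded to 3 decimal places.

1.938 years

Periodic yield y = 0.05275. Discount each cash flow and weight by its period:
  t   CF        PV=CF/(1+0.05275)^t    t·PV
  1        40.00        37.9957        37.9957
  2        40.00        36.0919        72.1838
  3        40.00        34.2834       102.8503
  4     2,040.00     1,660.8452     6,643.3810
  Σ                  1,769.2163     6,856.4107
Price P = Σ PV = 1,769.2163.
Macaulay duration = Σ(t·PV) / P = 6,856.4107 / 1,769.2163 = 3.87539 half-year periods.
In years: 3.87539 / 2 = 1.93770 years.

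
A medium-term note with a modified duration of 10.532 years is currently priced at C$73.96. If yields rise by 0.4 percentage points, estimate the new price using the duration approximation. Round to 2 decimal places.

C$70.84

Duration approximation: ΔP/P ≈ -D_mod · Δy = -10.532 × (+0.004) = -0.042128.
New price ≈ 73.96 × (1 - 0.042128) = 70.84421312.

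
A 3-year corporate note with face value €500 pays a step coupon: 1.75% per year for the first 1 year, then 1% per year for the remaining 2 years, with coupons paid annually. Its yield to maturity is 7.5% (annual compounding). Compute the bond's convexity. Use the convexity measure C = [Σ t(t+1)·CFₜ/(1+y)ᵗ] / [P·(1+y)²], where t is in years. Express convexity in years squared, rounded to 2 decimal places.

10.16

With y = 0.075:
  t   CF        PV=CF/(1+0.075)^t    t·PV        t(t+1)·PV
  1         8.75         8.1395         8.1395          16.2791
  2         5.00         4.3267         8.6533          25.9600
  3       505.00       406.5051     1,219.5153       4,878.0611
  Σ                    418.9713     1,236.3081       4,920.3001
P = 418.9713.
Convexity = Σ t(t+1)·PV / [P·(1+y)²] = 4,920.3001 / (418.9713 × 1.155625) = 10.16226.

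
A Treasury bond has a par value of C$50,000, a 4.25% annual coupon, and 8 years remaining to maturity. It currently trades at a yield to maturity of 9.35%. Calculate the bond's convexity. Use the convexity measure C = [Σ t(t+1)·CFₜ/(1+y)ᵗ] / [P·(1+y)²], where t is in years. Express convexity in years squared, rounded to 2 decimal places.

With y = 0.0935:
  t   CF        PV=CF/(1+0.0935)^t    t·PV        t(t+1)·PV
  1     2,125.00     1,943.3013     1,943.3013       3,886.6027
  2     2,125.00     1,777.1388     3,554.2777      10,662.8331
  3     2,125.00     1,625.1841     4,875.5524      19,502.2095
  4     2,125.00     1,486.2223     5,944.8894      29,724.4468
  5     2,125.00     1,359.1425     6,795.7126      40,774.2754
  6     2,125.00     1,242.9287     7,457.5721      52,203.0047
  7     2,125.00     1,136.6517     7,956.5622      63,652.4977
  8    52,125.00    25,497.3925   203,979.1398   1,835,812.2582
  Σ                 36,067.9621   242,507.0074   2,056,218.1280
P = 36,067.9621.
Convexity = Σ t(t+1)·PV / [P·(1+y)²] = 2,056,218.1280 / (36,067.9621 × 1.195742) = 47.67712.

47.68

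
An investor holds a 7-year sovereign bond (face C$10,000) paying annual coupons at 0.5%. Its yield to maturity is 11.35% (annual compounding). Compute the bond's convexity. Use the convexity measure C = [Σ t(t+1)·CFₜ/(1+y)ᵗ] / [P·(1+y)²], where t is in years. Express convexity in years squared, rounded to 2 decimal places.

With y = 0.1135:
  t   CF        PV=CF/(1+0.1135)^t    t·PV        t(t+1)·PV
  1        50.00        44.9035        44.9035          89.8069
  2        50.00        40.3264        80.6528         241.9585
  3        50.00        36.2159       108.6477         434.5909
  4        50.00        32.5244       130.0975         650.4877
  5        50.00        29.2091       146.0457         876.2745
  6        50.00        26.2318       157.3910       1,101.7371
  7    10,050.00     4,735.1584    33,146.1088     265,168.8708
  Σ                  4,944.5695    33,813.8471     268,563.7263
P = 4,944.5695.
Convexity = Σ t(t+1)·PV / [P·(1+y)²] = 268,563.7263 / (4,944.5695 × 1.239882) = 43.80649.

43.81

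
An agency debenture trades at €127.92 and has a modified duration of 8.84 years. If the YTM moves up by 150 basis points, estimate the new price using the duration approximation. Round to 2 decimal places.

€110.96

Duration approximation: ΔP/P ≈ -D_mod · Δy = -8.84 × (+0.015) = -0.132600.
New price ≈ 127.92 × (1 - 0.132600) = 110.957808.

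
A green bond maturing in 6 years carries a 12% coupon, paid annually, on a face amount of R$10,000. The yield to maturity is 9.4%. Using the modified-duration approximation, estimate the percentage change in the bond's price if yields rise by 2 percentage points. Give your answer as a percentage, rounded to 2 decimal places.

Periodic yield y = 0.094. Modified duration first:
  t   CF        PV=CF/(1+0.094)^t    t·PV
  1     1,200.00     1,096.8921     1,096.8921
  2     1,200.00     1,002.6436     2,005.2873
  3     1,200.00       916.4933     2,749.4798
  4     1,200.00       837.7452     3,350.9809
  5     1,200.00       765.7635     3,828.8173
  6    11,200.00     6,533.0215    39,198.1293
  Σ                 11,152.5593    52,229.5867
P = 11,152.5593; D_Mac = 4.68319 yrs; D_mod = 4.68319/(1+0.094) = 4.28080 yrs.
ΔP/P ≈ -D_mod · Δy = -4.28080 × (+0.02) = -0.085616 = -8.5616%.

-8.56%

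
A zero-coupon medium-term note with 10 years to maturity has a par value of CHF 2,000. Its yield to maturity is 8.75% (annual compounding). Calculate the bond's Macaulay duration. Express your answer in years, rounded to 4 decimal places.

A zero-coupon bond has a single cash flow at maturity, so its Macaulay duration equals its maturity: 10 years.

10.0000 years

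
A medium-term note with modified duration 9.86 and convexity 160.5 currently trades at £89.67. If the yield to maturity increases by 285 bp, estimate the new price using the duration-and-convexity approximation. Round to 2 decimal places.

Duration effect: -D_mod·Δy = -9.86 × (+0.0285) = -0.281010
Convexity effect: ½·C·(Δy)² = 0.5 × 160.5 × (0.0285)² = +0.0651830625
ΔP/P ≈ -0.281010 + 0.0651830625 = -0.2158269375
New price ≈ 89.67 × (1 - 0.2158269375) = 70.316798514375.

£70.32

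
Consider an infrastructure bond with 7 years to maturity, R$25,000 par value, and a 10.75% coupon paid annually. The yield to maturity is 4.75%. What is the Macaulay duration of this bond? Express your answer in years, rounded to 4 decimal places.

5.5193 years

Periodic yield y = 0.0475. Discount each cash flow and weight by its year:
  t   CF        PV=CF/(1+0.0475)^t    t·PV
  1     2,687.50     2,565.6325     2,565.6325
  2     2,687.50     2,449.2911     4,898.5823
  3     2,687.50     2,338.2254     7,014.6763
  4     2,687.50     2,232.1961     8,928.7844
  5     2,687.50     2,130.9748    10,654.8740
  6     2,687.50     2,034.3435    12,206.0609
  7    27,687.50    20,008.0849   140,056.5945
  Σ                 33,758.7483   186,325.2048
Price P = Σ PV = 33,758.7483.
Macaulay duration = Σ(t·PV) / P = 186,325.2048 / 33,758.7483 = 5.51932 years.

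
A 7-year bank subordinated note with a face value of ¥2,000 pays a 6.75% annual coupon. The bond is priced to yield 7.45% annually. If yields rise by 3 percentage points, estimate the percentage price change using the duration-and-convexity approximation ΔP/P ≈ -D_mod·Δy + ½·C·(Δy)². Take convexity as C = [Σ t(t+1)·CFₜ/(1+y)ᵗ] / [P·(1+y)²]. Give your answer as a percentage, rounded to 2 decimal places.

With y = 0.0745:
  t   CF        PV=CF/(1+0.0745)^t    t·PV        t(t+1)·PV
  1       135.00       125.6398       125.6398         251.2797
  2       135.00       116.9286       233.8573         701.5719
  3       135.00       108.8215       326.4644       1,305.8574
  4       135.00       101.2764       405.1054       2,025.5272
  5       135.00        94.2544       471.2720       2,827.6322
  6       135.00        87.7193       526.3159       3,684.2114
  7     2,135.00     1,291.0794     9,037.5556      72,300.4445
  Σ                  1,925.7194    11,126.2104      83,096.5243
P = 1,925.7194; D_Mac = 5.77769 yrs; D_mod = 5.37710 yrs; C = 37.37464.
Duration effect: -5.37710 × (+0.03) = -0.161313
Convexity effect: 0.5 × 37.37464 × (0.03)² = +0.0168186
ΔP/P ≈ -0.161313 + 0.0168186 = -0.144494 = -14.4494%.

-14.45%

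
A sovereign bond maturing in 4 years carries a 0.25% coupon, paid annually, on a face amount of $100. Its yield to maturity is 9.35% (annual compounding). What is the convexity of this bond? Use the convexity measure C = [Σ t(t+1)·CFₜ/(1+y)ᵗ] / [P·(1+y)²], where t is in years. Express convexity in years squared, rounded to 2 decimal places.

With y = 0.0935:
  t   CF        PV=CF/(1+0.0935)^t    t·PV        t(t+1)·PV
  1         0.25         0.2286         0.2286           0.4572
  2         0.25         0.2091         0.4182           1.2545
  3         0.25         0.1912         0.5736           2.2944
  4       100.25        70.1147       280.4589       1,402.2945
  Σ                     70.7436       281.6793       1,406.3006
P = 70.7436.
Convexity = Σ t(t+1)·PV / [P·(1+y)²] = 1,406.3006 / (70.7436 × 1.195742) = 16.62468.

16.62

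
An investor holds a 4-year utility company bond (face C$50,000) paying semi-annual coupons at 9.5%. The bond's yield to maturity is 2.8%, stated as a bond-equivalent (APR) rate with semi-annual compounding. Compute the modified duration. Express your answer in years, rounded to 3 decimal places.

3.442 years

Periodic yield y = 0.014. First find Macaulay duration:
  t   CF        PV=CF/(1+0.014)^t    t·PV
  1     2,375.00     2,342.2091     2,342.2091
  2     2,375.00     2,309.8709     4,619.7418
  3     2,375.00     2,277.9792     6,833.9375
  4     2,375.00     2,246.5278     8,986.1111
  5     2,375.00     2,215.5106    11,077.5532
  6     2,375.00     2,184.9217    13,109.5304
  7     2,375.00     2,154.7552    15,083.2861
  8    52,375.00    46,861.9543   374,895.6343
  Σ                 62,593.7287   436,948.0034
P = 62,593.7287; Macaulay duration = 436,948.0034 / 62,593.7287 = 6.98070 half-year periods = 3.49035 years.
Modified duration = D_Mac / (1 + y) = 3.49035 / 1.014 = 3.44216 years.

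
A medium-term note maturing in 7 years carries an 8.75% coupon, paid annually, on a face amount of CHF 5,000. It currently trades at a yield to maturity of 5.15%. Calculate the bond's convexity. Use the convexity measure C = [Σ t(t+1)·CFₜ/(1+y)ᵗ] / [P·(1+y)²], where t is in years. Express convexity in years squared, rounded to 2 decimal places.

37.90

With y = 0.0515:
  t   CF        PV=CF/(1+0.0515)^t    t·PV        t(t+1)·PV
  1       437.50       416.0723       416.0723         832.1446
  2       437.50       395.6940       791.3881       2,374.1642
  3       437.50       376.3139     1,128.9416       4,515.7664
  4       437.50       357.8829     1,431.5316       7,157.6580
  5       437.50       340.3546     1,701.7732      10,210.6391
  6       437.50       323.6849     1,942.1092      13,594.7644
  7     5,437.50     3,825.9063    26,781.3442     214,250.7534
  Σ                  6,035.9089    34,193.1601     252,935.8902
P = 6,035.9089.
Convexity = Σ t(t+1)·PV / [P·(1+y)²] = 252,935.8902 / (6,035.9089 × 1.105652) = 37.90087.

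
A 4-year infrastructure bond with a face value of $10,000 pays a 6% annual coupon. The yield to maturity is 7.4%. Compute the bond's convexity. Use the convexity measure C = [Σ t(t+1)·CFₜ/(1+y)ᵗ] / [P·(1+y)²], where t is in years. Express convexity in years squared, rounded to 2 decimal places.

With y = 0.074:
  t   CF        PV=CF/(1+0.074)^t    t·PV        t(t+1)·PV
  1       600.00       558.6592       558.6592       1,117.3184
  2       600.00       520.1669     1,040.3337       3,121.0012
  3       600.00       484.3267     1,452.9801       5,811.9203
  4    10,600.00     7,966.8885    31,867.5541     159,337.7703
  Σ                  9,530.0413    34,919.5271     169,388.0103
P = 9,530.0413.
Convexity = Σ t(t+1)·PV / [P·(1+y)²] = 169,388.0103 / (9,530.0413 × 1.153476) = 15.40917.

15.41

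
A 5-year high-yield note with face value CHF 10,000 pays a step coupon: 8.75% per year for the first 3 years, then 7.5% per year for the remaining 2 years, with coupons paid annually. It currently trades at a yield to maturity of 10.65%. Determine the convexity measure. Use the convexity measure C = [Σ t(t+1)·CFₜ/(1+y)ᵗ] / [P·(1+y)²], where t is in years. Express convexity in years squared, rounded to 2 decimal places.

19.50

With y = 0.1065:
  t   CF        PV=CF/(1+0.1065)^t    t·PV        t(t+1)·PV
  1       875.00       790.7817       790.7817       1,581.5635
  2       875.00       714.6694     1,429.3389       4,288.0167
  3       875.00       645.8829     1,937.6488       7,750.5950
  4       750.00       500.3289     2,001.3156      10,006.5780
  5    10,750.00     6,481.1396    32,405.6978     194,434.1866
  Σ                  9,132.8026    38,564.7828     218,060.9398
P = 9,132.8026.
Convexity = Σ t(t+1)·PV / [P·(1+y)²] = 218,060.9398 / (9,132.8026 × 1.224342) = 19.50163.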